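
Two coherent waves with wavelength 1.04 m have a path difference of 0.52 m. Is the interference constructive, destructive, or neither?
destructive — path difference = 0.5λ, an odd multiple of λ/2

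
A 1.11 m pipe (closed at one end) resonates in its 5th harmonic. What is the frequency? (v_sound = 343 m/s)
fₙ = nv/(4L) = 386.3 Hz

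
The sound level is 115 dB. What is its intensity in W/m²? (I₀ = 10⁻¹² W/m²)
I = I₀·10^(β/10) = 3.16 × 10⁻¹ W/m²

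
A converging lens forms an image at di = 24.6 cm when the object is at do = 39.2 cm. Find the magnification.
M = −di/do = -0.6276 (inverted image)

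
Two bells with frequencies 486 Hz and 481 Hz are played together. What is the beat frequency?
5 Hz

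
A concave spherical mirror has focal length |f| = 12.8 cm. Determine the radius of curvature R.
R = 2|f| = 25.6 cm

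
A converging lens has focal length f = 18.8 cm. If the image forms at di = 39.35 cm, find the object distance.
1/do = 1/f − 1/di → do = 36 cm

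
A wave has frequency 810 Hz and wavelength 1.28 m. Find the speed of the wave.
v = fλ = 1037 m/s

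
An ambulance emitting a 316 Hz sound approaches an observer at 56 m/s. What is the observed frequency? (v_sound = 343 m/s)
f_obs = f·v/(v − v_s) = 377.7 Hz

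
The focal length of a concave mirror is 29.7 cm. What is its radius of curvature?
R = 2|f| = 59.4 cm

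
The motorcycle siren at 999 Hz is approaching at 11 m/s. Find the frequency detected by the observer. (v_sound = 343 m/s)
f_obs = f·v/(v − v_s) = 1032 Hz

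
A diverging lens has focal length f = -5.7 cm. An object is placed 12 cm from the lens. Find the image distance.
1/di = 1/f − 1/do → di = -3.864 cm (virtual image)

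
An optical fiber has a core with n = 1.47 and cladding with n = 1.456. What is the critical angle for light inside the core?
θc = arcsin(n_cladding/n_core) = 82.09°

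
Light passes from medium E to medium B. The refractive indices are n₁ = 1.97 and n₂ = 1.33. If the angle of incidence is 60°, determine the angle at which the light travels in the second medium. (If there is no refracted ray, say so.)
sin θ₂ = (n₁/n₂)·sin θ₁ = 1.283 > 1, so there is no refracted ray — the light undergoes total internal reflection.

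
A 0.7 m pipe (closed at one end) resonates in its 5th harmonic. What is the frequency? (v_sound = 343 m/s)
fₙ = nv/(4L) = 612.5 Hz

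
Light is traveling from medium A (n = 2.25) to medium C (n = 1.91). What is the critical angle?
θc = arcsin(n₂/n₁) = 58.09°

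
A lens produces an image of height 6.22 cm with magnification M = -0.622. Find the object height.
ho = |hi|/|M| = 10 cm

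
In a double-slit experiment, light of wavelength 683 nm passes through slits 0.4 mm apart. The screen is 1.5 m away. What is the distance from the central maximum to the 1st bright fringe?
y = mλL/d = 2.561 mm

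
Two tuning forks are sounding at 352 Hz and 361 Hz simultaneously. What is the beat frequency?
9 Hz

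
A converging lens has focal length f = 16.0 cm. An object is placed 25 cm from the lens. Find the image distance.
1/di = 1/f − 1/do → di = 44.44 cm (real image)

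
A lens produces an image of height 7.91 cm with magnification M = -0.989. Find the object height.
ho = |hi|/|M| = 7.998 cm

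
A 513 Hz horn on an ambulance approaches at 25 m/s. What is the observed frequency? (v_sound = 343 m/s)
f_obs = f·v/(v − v_s) = 553.3 Hz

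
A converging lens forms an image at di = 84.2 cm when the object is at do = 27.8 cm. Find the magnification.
M = −di/do = -3.029 (inverted image)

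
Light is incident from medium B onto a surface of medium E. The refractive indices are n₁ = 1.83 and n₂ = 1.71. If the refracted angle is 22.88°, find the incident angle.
sin θ₁ = (n₂/n₁)·sin θ₂ → θ₁ = 21.3°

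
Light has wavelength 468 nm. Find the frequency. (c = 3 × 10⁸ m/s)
f = c/λ = 6.410 × 10¹⁴ Hz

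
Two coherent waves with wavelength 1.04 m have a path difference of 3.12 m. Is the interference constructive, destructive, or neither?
constructive — path difference = 3λ, a whole number of wavelengths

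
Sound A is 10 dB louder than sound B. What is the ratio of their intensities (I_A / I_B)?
I_A/I_B = 10^(Δβ/10) = 10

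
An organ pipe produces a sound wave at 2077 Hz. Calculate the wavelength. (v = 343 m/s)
λ = v/f = 0.1651 m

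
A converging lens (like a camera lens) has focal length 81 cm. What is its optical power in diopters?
P = 1/f = 1.235 D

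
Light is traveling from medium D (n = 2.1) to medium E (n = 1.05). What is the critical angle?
θc = arcsin(n₂/n₁) = 30°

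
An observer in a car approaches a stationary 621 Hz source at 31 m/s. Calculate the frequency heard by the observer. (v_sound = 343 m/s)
f_obs = f·(v + v_o)/v = 677.1 Hz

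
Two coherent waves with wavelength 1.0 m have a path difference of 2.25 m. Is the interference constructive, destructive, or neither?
neither (partial) — path difference = 2.25λ, neither a whole number of wavelengths nor an odd multiple of λ/2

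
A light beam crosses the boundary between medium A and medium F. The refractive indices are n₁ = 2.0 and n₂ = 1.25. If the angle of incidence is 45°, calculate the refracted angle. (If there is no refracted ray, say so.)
sin θ₂ = (n₁/n₂)·sin θ₁ = 1.131 > 1, so there is no refracted ray — the light undergoes total internal reflection.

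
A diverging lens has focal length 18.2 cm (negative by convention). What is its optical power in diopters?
P = 1/f = -5.495 D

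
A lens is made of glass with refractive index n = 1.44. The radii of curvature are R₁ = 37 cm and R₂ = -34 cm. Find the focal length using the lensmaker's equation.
1/f = (n − 1)(1/R₁ − 1/R₂) → f = 40.27 cm (converging lens)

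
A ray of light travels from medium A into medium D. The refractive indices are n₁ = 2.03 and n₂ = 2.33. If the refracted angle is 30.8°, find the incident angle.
sin θ₁ = (n₂/n₁)·sin θ₂ → θ₁ = 35.99°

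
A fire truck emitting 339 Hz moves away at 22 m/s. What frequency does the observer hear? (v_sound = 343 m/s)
f_obs = f·v/(v + v_s) = 318.6 Hz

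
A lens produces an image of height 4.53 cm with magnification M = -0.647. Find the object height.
ho = |hi|/|M| = 7.002 cm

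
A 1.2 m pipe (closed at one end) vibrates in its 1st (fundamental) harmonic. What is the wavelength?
λₙ = 4L/n = 4.8 m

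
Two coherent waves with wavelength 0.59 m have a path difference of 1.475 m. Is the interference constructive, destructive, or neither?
destructive — path difference = 2.5λ, an odd multiple of λ/2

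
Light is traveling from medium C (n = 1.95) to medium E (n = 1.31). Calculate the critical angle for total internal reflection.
θc = arcsin(n₂/n₁) = 42.21°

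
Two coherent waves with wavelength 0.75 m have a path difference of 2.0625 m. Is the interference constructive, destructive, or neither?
neither (partial) — path difference = 2.75λ, neither a whole number of wavelengths nor an odd multiple of λ/2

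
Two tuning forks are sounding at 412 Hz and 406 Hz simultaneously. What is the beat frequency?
6 Hz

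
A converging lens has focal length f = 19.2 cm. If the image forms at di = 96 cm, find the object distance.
1/do = 1/f − 1/di → do = 24 cm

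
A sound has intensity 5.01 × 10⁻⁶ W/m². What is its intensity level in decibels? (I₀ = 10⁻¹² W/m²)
β = 10·log₁₀(I/I₀) = 67 dB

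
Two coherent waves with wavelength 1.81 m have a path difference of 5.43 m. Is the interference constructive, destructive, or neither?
constructive — path difference = 3λ, a whole number of wavelengths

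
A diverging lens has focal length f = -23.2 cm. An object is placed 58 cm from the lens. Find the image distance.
1/di = 1/f − 1/do → di = -16.57 cm (virtual image)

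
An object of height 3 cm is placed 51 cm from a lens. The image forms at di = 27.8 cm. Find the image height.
hi = (-di/do) × ho = -1.635 cm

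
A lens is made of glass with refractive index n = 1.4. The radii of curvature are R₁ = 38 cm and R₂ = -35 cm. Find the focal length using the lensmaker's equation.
1/f = (n − 1)(1/R₁ − 1/R₂) → f = 45.55 cm (converging lens)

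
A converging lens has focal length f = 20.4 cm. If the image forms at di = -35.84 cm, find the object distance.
1/do = 1/f − 1/di → do = 13 cm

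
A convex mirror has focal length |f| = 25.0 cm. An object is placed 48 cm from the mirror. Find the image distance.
f = −25.0 cm (convex); 1/di = 1/f − 1/do → di = -16.44 cm (virtual image, behind mirror)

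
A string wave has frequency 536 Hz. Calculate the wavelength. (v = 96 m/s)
λ = v/f = 0.1791 m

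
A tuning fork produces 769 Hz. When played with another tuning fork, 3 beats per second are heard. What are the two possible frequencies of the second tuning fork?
f₂ = 769 ± 3 Hz → 772 Hz or 766 Hz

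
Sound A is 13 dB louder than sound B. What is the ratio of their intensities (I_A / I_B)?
I_A/I_B = 10^(Δβ/10) = 19.95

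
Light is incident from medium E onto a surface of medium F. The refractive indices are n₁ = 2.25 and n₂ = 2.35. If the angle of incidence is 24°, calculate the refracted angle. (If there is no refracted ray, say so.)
sin θ₂ = (n₁/n₂)·sin θ₁ = 0.3894 → θ₂ = 22.92°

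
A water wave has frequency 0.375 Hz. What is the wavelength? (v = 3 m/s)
λ = v/f = 8 m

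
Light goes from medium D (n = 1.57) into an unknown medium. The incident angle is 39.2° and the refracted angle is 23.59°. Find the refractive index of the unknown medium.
n₂ = n₁·sin θ₁ / sin θ₂ = 2.48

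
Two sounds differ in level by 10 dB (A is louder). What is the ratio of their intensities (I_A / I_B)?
I_A/I_B = 10^(Δβ/10) = 10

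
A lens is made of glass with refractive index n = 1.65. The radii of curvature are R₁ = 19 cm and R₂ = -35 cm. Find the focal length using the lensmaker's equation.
1/f = (n − 1)(1/R₁ − 1/R₂) → f = 18.95 cm (converging lens)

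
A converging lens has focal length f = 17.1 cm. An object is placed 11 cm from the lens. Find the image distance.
1/di = 1/f − 1/do → di = -30.84 cm (virtual image)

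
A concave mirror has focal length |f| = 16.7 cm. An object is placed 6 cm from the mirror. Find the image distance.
f = +16.7 cm (concave); 1/di = 1/f − 1/do → di = -9.364 cm (virtual image, behind mirror)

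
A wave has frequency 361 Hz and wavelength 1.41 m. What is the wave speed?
v = fλ = 509 m/s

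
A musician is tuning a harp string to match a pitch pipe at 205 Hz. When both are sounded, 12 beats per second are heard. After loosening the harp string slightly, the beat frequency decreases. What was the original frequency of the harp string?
217 Hz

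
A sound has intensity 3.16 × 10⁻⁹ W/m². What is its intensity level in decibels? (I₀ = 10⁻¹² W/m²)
β = 10·log₁₀(I/I₀) = 35 dB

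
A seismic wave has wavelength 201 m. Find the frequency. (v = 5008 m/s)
f = v/λ = 24.92 Hz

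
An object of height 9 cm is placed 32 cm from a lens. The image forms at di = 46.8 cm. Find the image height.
hi = (-di/do) × ho = -13.16 cm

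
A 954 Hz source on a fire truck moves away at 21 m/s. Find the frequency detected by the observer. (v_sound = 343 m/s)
f_obs = f·v/(v + v_s) = 899 Hz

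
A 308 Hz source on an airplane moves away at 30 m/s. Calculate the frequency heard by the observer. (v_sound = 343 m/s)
f_obs = f·v/(v + v_s) = 283.2 Hz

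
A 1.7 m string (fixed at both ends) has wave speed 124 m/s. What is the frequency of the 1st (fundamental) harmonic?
fₙ = nv/(2L) = 36.47 Hz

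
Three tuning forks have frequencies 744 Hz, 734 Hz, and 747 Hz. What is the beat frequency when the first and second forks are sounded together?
10 Hz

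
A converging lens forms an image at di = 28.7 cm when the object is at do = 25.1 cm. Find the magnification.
M = −di/do = -1.143 (inverted image)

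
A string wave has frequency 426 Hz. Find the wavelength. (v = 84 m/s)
λ = v/f = 0.1972 m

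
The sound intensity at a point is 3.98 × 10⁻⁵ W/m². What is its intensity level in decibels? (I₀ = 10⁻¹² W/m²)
β = 10·log₁₀(I/I₀) = 76 dB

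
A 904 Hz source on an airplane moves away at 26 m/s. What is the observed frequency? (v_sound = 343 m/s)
f_obs = f·v/(v + v_s) = 840.3 Hz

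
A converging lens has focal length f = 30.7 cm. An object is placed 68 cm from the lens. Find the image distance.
1/di = 1/f − 1/do → di = 55.97 cm (real image)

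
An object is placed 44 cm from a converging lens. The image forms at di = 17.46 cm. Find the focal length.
1/f = 1/do + 1/di → f = 12.5 cm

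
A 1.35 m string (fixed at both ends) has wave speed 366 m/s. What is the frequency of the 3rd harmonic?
fₙ = nv/(2L) = 406.7 Hz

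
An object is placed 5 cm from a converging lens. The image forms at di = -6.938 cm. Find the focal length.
1/f = 1/do + 1/di → f = 17.9 cm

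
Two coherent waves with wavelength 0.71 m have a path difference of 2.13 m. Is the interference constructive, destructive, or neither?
constructive — path difference = 3λ, a whole number of wavelengths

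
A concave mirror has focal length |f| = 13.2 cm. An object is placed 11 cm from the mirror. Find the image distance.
f = +13.2 cm (concave); 1/di = 1/f − 1/do → di = -66 cm (virtual image, behind mirror)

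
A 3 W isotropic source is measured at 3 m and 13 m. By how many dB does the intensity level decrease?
Δβ = 20·log₁₀(r₂/r₁) = 12.74 dB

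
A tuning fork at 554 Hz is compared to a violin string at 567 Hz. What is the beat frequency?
13 Hz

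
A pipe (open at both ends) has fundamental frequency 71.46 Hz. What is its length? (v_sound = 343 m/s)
L = v/(2f₁) = 2.4 m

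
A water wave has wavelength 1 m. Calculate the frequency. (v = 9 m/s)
f = v/λ = 9 Hz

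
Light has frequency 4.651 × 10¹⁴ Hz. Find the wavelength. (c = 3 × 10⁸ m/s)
λ = c/f = 645 nm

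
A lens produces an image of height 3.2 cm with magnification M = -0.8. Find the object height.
ho = |hi|/|M| = 4 cm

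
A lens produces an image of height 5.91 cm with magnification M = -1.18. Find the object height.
ho = |hi|/|M| = 5.008 cm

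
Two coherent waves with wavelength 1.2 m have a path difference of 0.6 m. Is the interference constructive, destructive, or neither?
destructive — path difference = 0.5λ, an odd multiple of λ/2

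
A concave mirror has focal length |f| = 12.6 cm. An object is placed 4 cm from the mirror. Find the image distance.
f = +12.6 cm (concave); 1/di = 1/f − 1/do → di = -5.86 cm (virtual image, behind mirror)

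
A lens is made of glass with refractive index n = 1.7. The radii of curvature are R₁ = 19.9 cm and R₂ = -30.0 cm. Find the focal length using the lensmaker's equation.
1/f = (n − 1)(1/R₁ − 1/R₂) → f = 17.09 cm (converging lens)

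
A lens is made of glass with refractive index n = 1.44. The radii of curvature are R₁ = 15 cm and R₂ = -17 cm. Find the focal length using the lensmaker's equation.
1/f = (n − 1)(1/R₁ − 1/R₂) → f = 18.11 cm (converging lens)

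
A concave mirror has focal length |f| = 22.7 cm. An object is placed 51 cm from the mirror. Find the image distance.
f = +22.7 cm (concave); 1/di = 1/f − 1/do → di = 40.91 cm (real image, in front of mirror)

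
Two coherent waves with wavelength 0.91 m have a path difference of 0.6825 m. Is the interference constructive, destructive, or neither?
neither (partial) — path difference = 0.75λ, neither a whole number of wavelengths nor an odd multiple of λ/2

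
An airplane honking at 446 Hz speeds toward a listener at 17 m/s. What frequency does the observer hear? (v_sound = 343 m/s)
f_obs = f·v/(v − v_s) = 469.3 Hz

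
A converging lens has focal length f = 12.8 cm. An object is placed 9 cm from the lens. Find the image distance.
1/di = 1/f − 1/do → di = -30.32 cm (virtual image)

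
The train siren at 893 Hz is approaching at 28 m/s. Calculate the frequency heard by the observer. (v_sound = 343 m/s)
f_obs = f·v/(v − v_s) = 972.4 Hz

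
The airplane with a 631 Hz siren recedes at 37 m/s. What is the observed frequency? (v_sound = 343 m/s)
f_obs = f·v/(v + v_s) = 569.6 Hz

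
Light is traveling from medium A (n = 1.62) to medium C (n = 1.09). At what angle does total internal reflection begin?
θc = arcsin(n₂/n₁) = 42.29°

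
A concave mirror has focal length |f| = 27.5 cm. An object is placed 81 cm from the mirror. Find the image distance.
f = +27.5 cm (concave); 1/di = 1/f − 1/do → di = 41.64 cm (real image, in front of mirror)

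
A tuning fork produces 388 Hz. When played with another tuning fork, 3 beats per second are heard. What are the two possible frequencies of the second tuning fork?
f₂ = 388 ± 3 Hz → 391 Hz or 385 Hz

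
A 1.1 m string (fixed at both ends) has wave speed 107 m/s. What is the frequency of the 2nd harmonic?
fₙ = nv/(2L) = 97.27 Hz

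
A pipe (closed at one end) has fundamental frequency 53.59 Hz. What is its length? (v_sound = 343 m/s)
L = v/(4f₁) = 1.6 m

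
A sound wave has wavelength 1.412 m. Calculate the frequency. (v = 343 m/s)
f = v/λ = 242.9 Hz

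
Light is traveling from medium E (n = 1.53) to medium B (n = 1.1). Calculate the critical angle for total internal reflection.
θc = arcsin(n₂/n₁) = 45.97°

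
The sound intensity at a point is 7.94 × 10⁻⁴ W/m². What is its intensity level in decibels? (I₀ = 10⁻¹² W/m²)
β = 10·log₁₀(I/I₀) = 89 dB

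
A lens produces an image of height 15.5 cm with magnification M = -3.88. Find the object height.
ho = |hi|/|M| = 3.995 cm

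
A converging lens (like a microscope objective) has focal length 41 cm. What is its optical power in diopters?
P = 1/f = 2.439 D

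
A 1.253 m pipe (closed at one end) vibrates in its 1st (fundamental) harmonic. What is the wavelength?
λₙ = 4L/n = 5.012 m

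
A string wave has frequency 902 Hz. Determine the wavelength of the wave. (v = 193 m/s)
λ = v/f = 0.214 m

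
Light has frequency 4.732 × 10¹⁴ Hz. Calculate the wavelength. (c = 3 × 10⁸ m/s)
λ = c/f = 634 nm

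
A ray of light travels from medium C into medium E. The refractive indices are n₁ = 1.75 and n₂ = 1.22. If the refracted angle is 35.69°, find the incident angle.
sin θ₁ = (n₂/n₁)·sin θ₂ → θ₁ = 24°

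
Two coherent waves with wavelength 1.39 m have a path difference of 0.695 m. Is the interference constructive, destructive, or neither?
destructive — path difference = 0.5λ, an odd multiple of λ/2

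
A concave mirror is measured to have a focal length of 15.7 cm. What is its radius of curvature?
R = 2|f| = 31.4 cm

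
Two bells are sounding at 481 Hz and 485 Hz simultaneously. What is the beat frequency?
4 Hz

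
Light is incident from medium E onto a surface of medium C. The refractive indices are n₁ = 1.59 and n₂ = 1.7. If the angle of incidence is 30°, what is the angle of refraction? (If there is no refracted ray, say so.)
sin θ₂ = (n₁/n₂)·sin θ₁ = 0.4676 → θ₂ = 27.88°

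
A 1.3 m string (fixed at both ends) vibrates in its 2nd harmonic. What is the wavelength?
λₙ = 2L/n = 1.3 m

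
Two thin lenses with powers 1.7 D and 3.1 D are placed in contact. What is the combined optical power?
P_total = P₁ + P₂ = 4.8 D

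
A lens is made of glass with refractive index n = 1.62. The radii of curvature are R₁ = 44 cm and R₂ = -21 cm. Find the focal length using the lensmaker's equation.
1/f = (n − 1)(1/R₁ − 1/R₂) → f = 22.93 cm (converging lens)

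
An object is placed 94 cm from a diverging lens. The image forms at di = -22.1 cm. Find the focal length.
1/f = 1/do + 1/di → f = -28.89 cm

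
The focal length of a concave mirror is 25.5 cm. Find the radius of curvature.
R = 2|f| = 51 cm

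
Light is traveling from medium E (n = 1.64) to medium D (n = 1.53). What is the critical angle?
θc = arcsin(n₂/n₁) = 68.9°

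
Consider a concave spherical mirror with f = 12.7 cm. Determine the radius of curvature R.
R = 2|f| = 25.4 cm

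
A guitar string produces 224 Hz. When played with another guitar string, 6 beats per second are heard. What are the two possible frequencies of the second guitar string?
f₂ = 224 ± 6 Hz → 230 Hz or 218 Hz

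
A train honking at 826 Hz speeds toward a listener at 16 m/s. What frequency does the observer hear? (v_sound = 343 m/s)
f_obs = f·v/(v − v_s) = 866.4 Hz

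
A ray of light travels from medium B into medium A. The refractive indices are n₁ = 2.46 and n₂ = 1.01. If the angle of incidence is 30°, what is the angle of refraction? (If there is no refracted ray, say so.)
sin θ₂ = (n₁/n₂)·sin θ₁ = 1.218 > 1, so there is no refracted ray — the light undergoes total internal reflection.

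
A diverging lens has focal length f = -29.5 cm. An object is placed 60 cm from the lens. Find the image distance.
1/di = 1/f − 1/do → di = -19.78 cm (virtual image)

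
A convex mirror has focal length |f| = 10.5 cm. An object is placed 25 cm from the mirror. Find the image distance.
f = −10.5 cm (convex); 1/di = 1/f − 1/do → di = -7.394 cm (virtual image, behind mirror)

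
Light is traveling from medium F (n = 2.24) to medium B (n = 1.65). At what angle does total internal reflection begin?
θc = arcsin(n₂/n₁) = 47.44°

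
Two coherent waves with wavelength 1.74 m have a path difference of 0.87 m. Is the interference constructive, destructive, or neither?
destructive — path difference = 0.5λ, an odd multiple of λ/2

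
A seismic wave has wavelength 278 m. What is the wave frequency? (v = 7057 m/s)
f = v/λ = 25.38 Hz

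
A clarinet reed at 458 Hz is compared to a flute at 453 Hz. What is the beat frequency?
5 Hz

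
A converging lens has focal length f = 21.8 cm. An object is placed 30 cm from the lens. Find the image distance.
1/di = 1/f − 1/do → di = 79.76 cm (real image)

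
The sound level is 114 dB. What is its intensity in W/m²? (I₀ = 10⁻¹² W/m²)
I = I₀·10^(β/10) = 2.51 × 10⁻¹ W/m²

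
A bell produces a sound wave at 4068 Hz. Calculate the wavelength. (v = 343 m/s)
λ = v/f = 0.08432 m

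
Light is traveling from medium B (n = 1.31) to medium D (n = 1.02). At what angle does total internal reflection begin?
θc = arcsin(n₂/n₁) = 51.13°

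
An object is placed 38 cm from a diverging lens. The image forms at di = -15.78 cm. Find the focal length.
1/f = 1/do + 1/di → f = -26.99 cm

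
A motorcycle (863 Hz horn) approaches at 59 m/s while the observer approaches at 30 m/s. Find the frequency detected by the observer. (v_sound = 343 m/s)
f_obs = f·(v + v_o)/(v − v_s) = 1133 Hz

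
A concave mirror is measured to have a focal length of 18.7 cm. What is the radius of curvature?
R = 2|f| = 37.4 cm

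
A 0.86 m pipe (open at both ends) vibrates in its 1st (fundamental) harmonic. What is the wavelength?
λₙ = 2L/n = 1.72 m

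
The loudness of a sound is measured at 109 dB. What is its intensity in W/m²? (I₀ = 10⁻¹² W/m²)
I = I₀·10^(β/10) = 7.94 × 10⁻² W/m²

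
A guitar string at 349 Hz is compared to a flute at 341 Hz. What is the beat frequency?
8 Hz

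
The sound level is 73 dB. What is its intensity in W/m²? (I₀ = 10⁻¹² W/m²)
I = I₀·10^(β/10) = 2.00 × 10⁻⁵ W/m²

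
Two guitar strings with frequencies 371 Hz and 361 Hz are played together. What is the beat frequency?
10 Hz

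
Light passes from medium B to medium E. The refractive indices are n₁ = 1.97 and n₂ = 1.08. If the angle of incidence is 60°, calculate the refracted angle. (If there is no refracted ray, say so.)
sin θ₂ = (n₁/n₂)·sin θ₁ = 1.58 > 1, so there is no refracted ray — the light undergoes total internal reflection.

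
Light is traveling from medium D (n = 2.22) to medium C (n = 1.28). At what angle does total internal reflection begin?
θc = arcsin(n₂/n₁) = 35.21°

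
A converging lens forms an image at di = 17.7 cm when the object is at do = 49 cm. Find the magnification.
M = −di/do = -0.3612 (inverted image)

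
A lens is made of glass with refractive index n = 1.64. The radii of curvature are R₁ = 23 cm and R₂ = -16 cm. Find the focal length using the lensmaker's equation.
1/f = (n − 1)(1/R₁ − 1/R₂) → f = 14.74 cm (converging lens)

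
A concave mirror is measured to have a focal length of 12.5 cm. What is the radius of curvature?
R = 2|f| = 25 cm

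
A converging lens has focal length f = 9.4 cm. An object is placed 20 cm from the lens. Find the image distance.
1/di = 1/f − 1/do → di = 17.74 cm (real image)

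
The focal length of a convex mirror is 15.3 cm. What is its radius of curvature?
R = 2|f| = 30.6 cm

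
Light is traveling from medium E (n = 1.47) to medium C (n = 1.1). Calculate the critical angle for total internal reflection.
θc = arcsin(n₂/n₁) = 48.44°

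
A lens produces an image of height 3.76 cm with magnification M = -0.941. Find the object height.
ho = |hi|/|M| = 3.996 cm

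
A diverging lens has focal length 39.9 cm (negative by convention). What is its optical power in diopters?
P = 1/f = -2.506 D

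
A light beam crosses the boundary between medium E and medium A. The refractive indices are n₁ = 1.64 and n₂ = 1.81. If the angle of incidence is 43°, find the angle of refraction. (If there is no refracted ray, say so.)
sin θ₂ = (n₁/n₂)·sin θ₁ = 0.6179 → θ₂ = 38.17°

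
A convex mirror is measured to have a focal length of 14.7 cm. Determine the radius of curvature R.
R = 2|f| = 29.4 cm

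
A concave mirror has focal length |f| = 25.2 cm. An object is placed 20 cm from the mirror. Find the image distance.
f = +25.2 cm (concave); 1/di = 1/f − 1/do → di = -96.92 cm (virtual image, behind mirror)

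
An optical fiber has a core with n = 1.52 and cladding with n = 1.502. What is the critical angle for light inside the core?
θc = arcsin(n_cladding/n_core) = 81.17°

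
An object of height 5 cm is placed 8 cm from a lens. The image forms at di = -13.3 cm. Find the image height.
hi = (-di/do) × ho = 8.312 cm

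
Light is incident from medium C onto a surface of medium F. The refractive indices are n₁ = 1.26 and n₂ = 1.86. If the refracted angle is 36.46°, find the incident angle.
sin θ₁ = (n₂/n₁)·sin θ₂ → θ₁ = 61.31°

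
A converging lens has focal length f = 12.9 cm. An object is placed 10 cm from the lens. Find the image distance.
1/di = 1/f − 1/do → di = -44.48 cm (virtual image)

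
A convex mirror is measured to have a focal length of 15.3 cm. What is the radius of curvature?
R = 2|f| = 30.6 cm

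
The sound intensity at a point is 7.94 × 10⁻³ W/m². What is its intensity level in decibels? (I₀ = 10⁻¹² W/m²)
β = 10·log₁₀(I/I₀) = 99 dB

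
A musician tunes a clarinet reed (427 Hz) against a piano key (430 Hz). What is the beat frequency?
3 Hz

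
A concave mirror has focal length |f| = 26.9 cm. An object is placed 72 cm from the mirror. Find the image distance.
f = +26.9 cm (concave); 1/di = 1/f − 1/do → di = 42.94 cm (real image, in front of mirror)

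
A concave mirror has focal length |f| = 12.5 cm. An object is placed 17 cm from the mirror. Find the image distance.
f = +12.5 cm (concave); 1/di = 1/f − 1/do → di = 47.22 cm (real image, in front of mirror)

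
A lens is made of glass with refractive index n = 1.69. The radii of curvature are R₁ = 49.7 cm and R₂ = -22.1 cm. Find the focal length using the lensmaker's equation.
1/f = (n − 1)(1/R₁ − 1/R₂) → f = 22.17 cm (converging lens)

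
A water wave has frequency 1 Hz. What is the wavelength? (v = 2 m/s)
λ = v/f = 2 m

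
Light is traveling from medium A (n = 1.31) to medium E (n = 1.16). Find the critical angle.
θc = arcsin(n₂/n₁) = 62.31°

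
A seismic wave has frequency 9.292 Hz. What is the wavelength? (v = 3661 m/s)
λ = v/f = 394 m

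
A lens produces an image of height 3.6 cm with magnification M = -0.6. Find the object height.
ho = |hi|/|M| = 6 cm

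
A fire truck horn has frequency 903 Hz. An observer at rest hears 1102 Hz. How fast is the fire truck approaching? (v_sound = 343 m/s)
v_s = v·(1 − f/f_obs) = 61.94 m/s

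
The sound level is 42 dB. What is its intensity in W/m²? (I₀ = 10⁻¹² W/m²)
I = I₀·10^(β/10) = 1.58 × 10⁻⁸ W/m²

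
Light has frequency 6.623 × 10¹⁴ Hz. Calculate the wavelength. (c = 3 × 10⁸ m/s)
λ = c/f = 453 nm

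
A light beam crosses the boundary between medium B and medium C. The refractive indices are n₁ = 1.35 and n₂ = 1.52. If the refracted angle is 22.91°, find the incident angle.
sin θ₁ = (n₂/n₁)·sin θ₂ → θ₁ = 26°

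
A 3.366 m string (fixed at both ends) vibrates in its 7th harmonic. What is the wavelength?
λₙ = 2L/n = 0.9617 m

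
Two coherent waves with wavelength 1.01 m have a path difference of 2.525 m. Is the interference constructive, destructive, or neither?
destructive — path difference = 2.5λ, an odd multiple of λ/2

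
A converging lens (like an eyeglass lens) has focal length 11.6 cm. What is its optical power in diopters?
P = 1/f = 8.621 D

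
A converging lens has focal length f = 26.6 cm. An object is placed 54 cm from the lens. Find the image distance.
1/di = 1/f − 1/do → di = 52.42 cm (real image)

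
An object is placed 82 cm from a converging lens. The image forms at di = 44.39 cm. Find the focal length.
1/f = 1/do + 1/di → f = 28.8 cm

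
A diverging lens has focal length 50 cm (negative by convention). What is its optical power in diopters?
P = 1/f = -2 D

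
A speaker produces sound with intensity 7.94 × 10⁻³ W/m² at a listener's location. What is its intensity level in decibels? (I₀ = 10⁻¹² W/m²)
β = 10·log₁₀(I/I₀) = 99 dB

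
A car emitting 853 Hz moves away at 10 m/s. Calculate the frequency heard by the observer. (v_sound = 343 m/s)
f_obs = f·v/(v + v_s) = 828.8 Hz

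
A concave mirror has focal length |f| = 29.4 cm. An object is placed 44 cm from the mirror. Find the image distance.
f = +29.4 cm (concave); 1/di = 1/f − 1/do → di = 88.6 cm (real image, in front of mirror)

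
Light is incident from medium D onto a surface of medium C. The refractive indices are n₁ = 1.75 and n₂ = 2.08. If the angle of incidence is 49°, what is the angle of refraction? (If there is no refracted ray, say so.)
sin θ₂ = (n₁/n₂)·sin θ₁ = 0.635 → θ₂ = 39.42°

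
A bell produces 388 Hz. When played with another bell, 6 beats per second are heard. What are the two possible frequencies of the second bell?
f₂ = 388 ± 6 Hz → 394 Hz or 382 Hz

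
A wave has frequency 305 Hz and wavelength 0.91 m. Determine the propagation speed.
v = fλ = 277.6 m/s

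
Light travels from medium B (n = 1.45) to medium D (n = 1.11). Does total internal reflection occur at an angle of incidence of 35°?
θc = arcsin(n₂/n₁) = 49.95°; 35° < θc, so no — the ray refracts.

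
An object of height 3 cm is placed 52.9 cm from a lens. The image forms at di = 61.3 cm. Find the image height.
hi = (-di/do) × ho = -3.476 cm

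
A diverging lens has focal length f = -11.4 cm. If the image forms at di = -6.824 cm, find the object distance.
1/do = 1/f − 1/di → do = 17 cm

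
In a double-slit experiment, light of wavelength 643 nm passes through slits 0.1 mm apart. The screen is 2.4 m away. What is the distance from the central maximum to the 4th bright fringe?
y = mλL/d = 61.73 mm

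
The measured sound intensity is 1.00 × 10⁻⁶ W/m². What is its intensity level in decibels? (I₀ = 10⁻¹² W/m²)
β = 10·log₁₀(I/I₀) = 60 dB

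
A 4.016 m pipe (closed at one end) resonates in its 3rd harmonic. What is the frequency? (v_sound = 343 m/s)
fₙ = nv/(4L) = 64.06 Hz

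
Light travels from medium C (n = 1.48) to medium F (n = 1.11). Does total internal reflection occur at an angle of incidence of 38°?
θc = arcsin(n₂/n₁) = 48.59°; 38° < θc, so no — the ray refracts.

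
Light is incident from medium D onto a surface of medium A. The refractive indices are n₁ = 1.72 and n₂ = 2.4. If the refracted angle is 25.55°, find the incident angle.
sin θ₁ = (n₂/n₁)·sin θ₂ → θ₁ = 37°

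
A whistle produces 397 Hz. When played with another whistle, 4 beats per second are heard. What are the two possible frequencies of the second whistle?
f₂ = 397 ± 4 Hz → 401 Hz or 393 Hz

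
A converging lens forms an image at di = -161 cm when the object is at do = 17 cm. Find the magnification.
M = −di/do = 9.471 (upright image)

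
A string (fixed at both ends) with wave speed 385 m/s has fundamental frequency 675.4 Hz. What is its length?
L = v/(2f₁) = 0.285 m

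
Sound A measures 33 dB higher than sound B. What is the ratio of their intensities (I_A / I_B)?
I_A/I_B = 10^(Δβ/10) = 1995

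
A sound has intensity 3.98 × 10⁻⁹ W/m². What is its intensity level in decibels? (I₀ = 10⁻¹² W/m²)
β = 10·log₁₀(I/I₀) = 36 dB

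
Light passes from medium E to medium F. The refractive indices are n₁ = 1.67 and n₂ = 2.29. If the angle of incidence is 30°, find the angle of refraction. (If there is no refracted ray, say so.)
sin θ₂ = (n₁/n₂)·sin θ₁ = 0.3646 → θ₂ = 21.38°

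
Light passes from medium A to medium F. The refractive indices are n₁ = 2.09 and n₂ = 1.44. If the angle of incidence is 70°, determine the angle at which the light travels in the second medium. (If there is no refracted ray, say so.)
sin θ₂ = (n₁/n₂)·sin θ₁ = 1.364 > 1, so there is no refracted ray — the light undergoes total internal reflection.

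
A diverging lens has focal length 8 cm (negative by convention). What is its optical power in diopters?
P = 1/f = -12.5 D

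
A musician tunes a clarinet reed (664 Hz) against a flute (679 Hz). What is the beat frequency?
15 Hz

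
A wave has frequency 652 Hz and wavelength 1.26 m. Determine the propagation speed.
v = fλ = 821.5 m/s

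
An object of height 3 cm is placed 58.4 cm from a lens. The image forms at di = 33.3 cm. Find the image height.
hi = (-di/do) × ho = -1.711 cm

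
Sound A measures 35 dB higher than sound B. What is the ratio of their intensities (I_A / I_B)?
I_A/I_B = 10^(Δβ/10) = 3162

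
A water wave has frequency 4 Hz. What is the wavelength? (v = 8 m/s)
λ = v/f = 2 m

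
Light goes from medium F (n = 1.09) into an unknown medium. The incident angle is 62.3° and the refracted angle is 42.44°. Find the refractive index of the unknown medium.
n₂ = n₁·sin θ₁ / sin θ₂ = 1.43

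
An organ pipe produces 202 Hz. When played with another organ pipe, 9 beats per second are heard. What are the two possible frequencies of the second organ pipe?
f₂ = 202 ± 9 Hz → 211 Hz or 193 Hz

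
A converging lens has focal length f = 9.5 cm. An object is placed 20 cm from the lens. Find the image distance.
1/di = 1/f − 1/do → di = 18.1 cm (real image)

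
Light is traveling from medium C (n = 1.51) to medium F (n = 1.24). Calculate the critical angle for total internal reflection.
θc = arcsin(n₂/n₁) = 55.2°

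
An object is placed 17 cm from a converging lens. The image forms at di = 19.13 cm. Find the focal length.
1/f = 1/do + 1/di → f = 9.001 cm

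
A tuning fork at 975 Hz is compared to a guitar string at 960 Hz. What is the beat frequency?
15 Hz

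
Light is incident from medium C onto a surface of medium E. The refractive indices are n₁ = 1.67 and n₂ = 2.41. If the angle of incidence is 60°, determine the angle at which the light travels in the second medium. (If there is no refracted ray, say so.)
sin θ₂ = (n₁/n₂)·sin θ₁ = 0.6001 → θ₂ = 36.88°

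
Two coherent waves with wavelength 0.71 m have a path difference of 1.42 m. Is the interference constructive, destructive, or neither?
constructive — path difference = 2λ, a whole number of wavelengths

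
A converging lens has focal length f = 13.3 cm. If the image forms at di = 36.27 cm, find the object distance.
1/do = 1/f − 1/di → do = 21 cm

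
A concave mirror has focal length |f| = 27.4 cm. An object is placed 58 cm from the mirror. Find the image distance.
f = +27.4 cm (concave); 1/di = 1/f − 1/do → di = 51.93 cm (real image, in front of mirror)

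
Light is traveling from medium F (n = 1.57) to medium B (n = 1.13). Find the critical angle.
θc = arcsin(n₂/n₁) = 46.03°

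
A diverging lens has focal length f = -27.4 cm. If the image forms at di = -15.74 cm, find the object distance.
1/do = 1/f − 1/di → do = 36.99 cm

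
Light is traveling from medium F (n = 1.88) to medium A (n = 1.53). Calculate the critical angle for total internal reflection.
θc = arcsin(n₂/n₁) = 54.47°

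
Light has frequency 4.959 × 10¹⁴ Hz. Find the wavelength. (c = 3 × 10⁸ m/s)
λ = c/f = 605 nm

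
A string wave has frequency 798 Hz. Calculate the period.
T = 1/f = 0.001253 s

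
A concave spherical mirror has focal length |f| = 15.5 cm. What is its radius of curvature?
R = 2|f| = 31 cm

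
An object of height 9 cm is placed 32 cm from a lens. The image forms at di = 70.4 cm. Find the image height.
hi = (-di/do) × ho = -19.8 cm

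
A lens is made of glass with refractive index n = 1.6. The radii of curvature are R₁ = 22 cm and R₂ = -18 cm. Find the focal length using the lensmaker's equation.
1/f = (n − 1)(1/R₁ − 1/R₂) → f = 16.5 cm (converging lens)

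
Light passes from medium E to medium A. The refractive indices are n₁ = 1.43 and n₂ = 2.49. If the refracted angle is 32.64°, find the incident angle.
sin θ₁ = (n₂/n₁)·sin θ₂ → θ₁ = 69.91°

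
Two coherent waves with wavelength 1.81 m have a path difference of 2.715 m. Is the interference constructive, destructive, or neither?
destructive — path difference = 1.5λ, an odd multiple of λ/2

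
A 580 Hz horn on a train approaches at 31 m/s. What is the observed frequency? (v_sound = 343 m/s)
f_obs = f·v/(v − v_s) = 637.6 Hz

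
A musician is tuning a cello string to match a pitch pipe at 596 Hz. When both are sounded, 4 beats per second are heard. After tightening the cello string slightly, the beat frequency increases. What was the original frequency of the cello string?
600 Hz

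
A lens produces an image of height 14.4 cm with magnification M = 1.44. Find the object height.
ho = |hi|/|M| = 10 cm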